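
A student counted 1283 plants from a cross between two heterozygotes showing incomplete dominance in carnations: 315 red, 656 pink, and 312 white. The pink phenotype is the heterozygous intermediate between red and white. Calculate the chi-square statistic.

0.670

With incomplete dominance, a heterozygote × heterozygote cross gives a 1:2:1 phenotypic ratio.
Total ratio parts = 4. Expected numbers out of 1283:
  red: 1283 × 1/4 = 320.75
  pink: 1283 × 2/4 = 641.5
  white: 1283 × 1/4 = 320.75
χ² = Σ (O − E)² / E
  red: (315 − 320.75)² / 320.75 = 0.1031
  pink: (656 − 641.5)² / 641.5 = 0.3277
  white: (312 − 320.75)² / 320.75 = 0.2387
χ² = 0.1031 + 0.3277 + 0.2387 = 0.6695 ≈ 0.670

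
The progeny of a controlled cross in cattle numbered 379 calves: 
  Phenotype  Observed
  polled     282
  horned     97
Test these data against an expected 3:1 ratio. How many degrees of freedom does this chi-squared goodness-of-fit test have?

1

A goodness-of-fit test with 2 phenotype classes has df = 2 − 1 = 1.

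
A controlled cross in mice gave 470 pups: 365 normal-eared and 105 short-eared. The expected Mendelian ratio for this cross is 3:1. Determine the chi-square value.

1.773

Total ratio parts = 4. Expected numbers out of 470:
  normal-eared: 470 × 3/4 = 352.5
  short-eared: 470 × 1/4 = 117.5
χ² = Σ (O − E)² / E
  normal-eared: (365 − 352.5)² / 352.5 = 0.4433
  short-eared: (105 − 117.5)² / 117.5 = 1.3298
χ² = 0.4433 + 1.3298 = 1.7731 ≈ 1.773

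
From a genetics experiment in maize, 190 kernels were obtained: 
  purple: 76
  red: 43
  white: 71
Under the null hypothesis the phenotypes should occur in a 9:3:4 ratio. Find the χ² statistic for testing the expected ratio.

22.073

Total ratio parts = 16. Expected numbers out of 190:
  purple: 190 × 9/16 = 106.875
  red: 190 × 3/16 = 35.625
  white: 190 × 4/16 = 47.5
χ² = Σ (O − E)² / E
  purple: (76 − 106.875)² / 106.875 = 8.9194
  red: (43 − 35.625)² / 35.625 = 1.5268
  white: (71 − 47.5)² / 47.5 = 11.6263
χ² = 8.9194 + 1.5268 + 11.6263 = 22.0725 ≈ 22.073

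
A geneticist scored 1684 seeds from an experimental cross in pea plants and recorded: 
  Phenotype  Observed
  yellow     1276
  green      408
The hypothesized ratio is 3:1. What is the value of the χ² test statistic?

0.535

Under the 3:1 hypothesis (Σ ratio = 4, N = 1684):
  yellow: 1684 × 3/4 = 1263
  green: 1684 × 1/4 = 421
χ² = Σ (O − E)² / E
  yellow: (1276 − 1263)² / 1263 = 0.1338
  green: (408 − 421)² / 421 = 0.4014
χ² = 0.1338 + 0.4014 = 0.5352 ≈ 0.535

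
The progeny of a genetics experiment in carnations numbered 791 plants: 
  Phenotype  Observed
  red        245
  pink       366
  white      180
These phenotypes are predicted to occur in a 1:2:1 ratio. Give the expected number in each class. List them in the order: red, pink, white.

197.75, 395.5, 197.75

The 1:2:1 ratio has 4 parts, so with N = 791 the expected counts are:
  red: 791 × 1/4 = 197.75
  pink: 791 × 2/4 = 395.5
  white: 791 × 1/4 = 197.75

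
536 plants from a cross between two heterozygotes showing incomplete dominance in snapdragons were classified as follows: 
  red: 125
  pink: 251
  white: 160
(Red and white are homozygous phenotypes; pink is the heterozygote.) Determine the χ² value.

6.728

With incomplete dominance, a heterozygote × heterozygote cross gives a 1:2:1 phenotypic ratio.
The 1:2:1 ratio has 4 parts, so with N = 536 the expected counts are:
  red: 536 × 1/4 = 134
  pink: 536 × 2/4 = 268
  white: 536 × 1/4 = 134
χ² = Σ (O − E)² / E
  red: (125 − 134)² / 134 = 0.6045
  pink: (251 − 268)² / 268 = 1.0784
  white: (160 − 134)² / 134 = 5.0448
χ² = 0.6045 + 1.0784 + 5.0448 = 6.7277 ≈ 6.728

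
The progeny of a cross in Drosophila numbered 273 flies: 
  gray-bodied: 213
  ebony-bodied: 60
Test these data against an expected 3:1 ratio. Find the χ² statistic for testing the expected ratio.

1.330

Expected counts for N = 273 under a 3:1 ratio (total parts = 4):
  gray-bodied: 273 × 3/4 = 204.75
  ebony-bodied: 273 × 1/4 = 68.25
χ² = Σ (O − E)² / E
  gray-bodied: (213 − 204.75)² / 204.75 = 0.3324
  ebony-bodied: (60 − 68.25)² / 68.25 = 0.9973
χ² = 0.3324 + 0.9973 = 1.3297 ≈ 1.330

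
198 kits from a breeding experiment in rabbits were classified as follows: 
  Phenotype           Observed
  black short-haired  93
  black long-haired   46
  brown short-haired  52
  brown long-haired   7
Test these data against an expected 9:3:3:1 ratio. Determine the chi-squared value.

Expected counts for N = 198 under a 9:3:3:1 ratio (total parts = 16):
  black short-haired: 198 × 9/16 = 111.375
  black long-haired: 198 × 3/16 = 37.125
  brown short-haired: 198 × 3/16 = 37.125
  brown long-haired: 198 × 1/16 = 12.375
χ² = Σ (O − E)² / E
  black short-haired: (93 − 111.375)² / 111.375 = 3.0316
  black long-haired: (46 − 37.125)² / 37.125 = 2.1216
  brown short-haired: (52 − 37.125)² / 37.125 = 5.9600
  brown long-haired: (7 − 12.375)² / 12.375 = 2.3346
χ² = 3.0316 + 2.1216 + 5.9600 + 2.3346 = 13.4478 ≈ 13.448

13.448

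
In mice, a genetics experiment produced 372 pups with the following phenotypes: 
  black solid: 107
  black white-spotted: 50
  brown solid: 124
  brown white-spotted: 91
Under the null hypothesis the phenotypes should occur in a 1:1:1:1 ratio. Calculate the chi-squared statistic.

Under the 1:1:1:1 hypothesis (Σ ratio = 4, N = 372):
  black solid: 372 × 1/4 = 93
  black white-spotted: 372 × 1/4 = 93
  brown solid: 372 × 1/4 = 93
  brown white-spotted: 372 × 1/4 = 93
χ² = Σ (O − E)² / E
  black solid: (107 − 93)² / 93 = 2.1075
  black white-spotted: (50 − 93)² / 93 = 19.8817
  brown solid: (124 − 93)² / 93 = 10.3333
  brown white-spotted: (91 − 93)² / 93 = 0.0430
χ² = 2.1075 + 19.8817 + 10.3333 + 0.0430 = 32.3655 ≈ 32.366

32.366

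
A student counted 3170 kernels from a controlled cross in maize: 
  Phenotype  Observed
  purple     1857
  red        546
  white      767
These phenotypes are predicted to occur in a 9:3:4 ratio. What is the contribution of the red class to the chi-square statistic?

3.937

Under the 9:3:4 hypothesis (Σ ratio = 16, N = 3170):
  purple: 3170 × 9/16 = 1783.125
  red: 3170 × 3/16 = 594.375
  white: 3170 × 4/16 = 792.5
Contribution of red: (546 − 594.375)² / 594.375 = 3.9371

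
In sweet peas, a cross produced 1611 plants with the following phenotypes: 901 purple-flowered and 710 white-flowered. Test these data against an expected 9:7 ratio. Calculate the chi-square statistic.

0.068

Expected counts for N = 1611 under a 9:7 ratio (total parts = 16):
  purple-flowered: 1611 × 9/16 = 906.1875
  white-flowered: 1611 × 7/16 = 704.8125
χ² = Σ (O − E)² / E
  purple-flowered: (901 − 906.1875)² / 906.1875 = 0.0297
  white-flowered: (710 − 704.8125)² / 704.8125 = 0.0382
χ² = 0.0297 + 0.0382 = 0.0679 ≈ 0.068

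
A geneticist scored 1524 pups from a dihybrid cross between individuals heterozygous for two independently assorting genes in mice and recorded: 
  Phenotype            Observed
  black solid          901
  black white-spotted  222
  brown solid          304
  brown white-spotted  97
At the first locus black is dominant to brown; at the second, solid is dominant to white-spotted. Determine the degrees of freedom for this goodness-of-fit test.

A dihybrid F₂ with independent assortment and complete dominance at both loci gives a 9:3:3:1 phenotypic ratio.
A goodness-of-fit test with 4 phenotype classes has df = 4 − 1 = 3.

3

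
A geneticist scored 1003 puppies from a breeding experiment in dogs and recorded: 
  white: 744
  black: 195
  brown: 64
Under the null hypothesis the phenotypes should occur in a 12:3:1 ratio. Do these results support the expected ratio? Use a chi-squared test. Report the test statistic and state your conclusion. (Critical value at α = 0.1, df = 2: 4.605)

0.374; consistent

Under the 12:3:1 hypothesis (Σ ratio = 16, N = 1003):
  white: 1003 × 12/16 = 752.25
  black: 1003 × 3/16 = 188.0625
  brown: 1003 × 1/16 = 62.6875
χ² = Σ (O − E)² / E
  white: (744 − 752.25)² / 752.25 = 0.0905
  black: (195 − 188.0625)² / 188.0625 = 0.2559
  brown: (64 − 62.6875)² / 62.6875 = 0.0275
χ² = 0.0905 + 0.2559 + 0.0275 = 0.3739 ≈ 0.374
Degrees of freedom = 3 − 1 = 2; critical value at α = 0.1 is 4.605.
Since 0.374 < 4.605, we fail to reject the null hypothesis — the data are consistent with the 12:3:1 ratio.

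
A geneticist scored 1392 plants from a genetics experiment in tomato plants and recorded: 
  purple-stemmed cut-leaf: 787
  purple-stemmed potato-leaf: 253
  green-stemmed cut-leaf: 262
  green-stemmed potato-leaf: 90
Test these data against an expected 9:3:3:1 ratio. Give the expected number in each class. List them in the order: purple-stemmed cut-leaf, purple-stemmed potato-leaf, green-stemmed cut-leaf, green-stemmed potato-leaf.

The 9:3:3:1 ratio has 16 parts, so with N = 1392 the expected counts are:
  purple-stemmed cut-leaf: 1392 × 9/16 = 783
  purple-stemmed potato-leaf: 1392 × 3/16 = 261
  green-stemmed cut-leaf: 1392 × 3/16 = 261
  green-stemmed potato-leaf: 1392 × 1/16 = 87

783, 261, 261, 87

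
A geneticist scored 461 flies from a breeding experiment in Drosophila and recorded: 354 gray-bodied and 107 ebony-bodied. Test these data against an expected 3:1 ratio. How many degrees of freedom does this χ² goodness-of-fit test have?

1

A goodness-of-fit test with 2 phenotype classes has df = 2 − 1 = 1.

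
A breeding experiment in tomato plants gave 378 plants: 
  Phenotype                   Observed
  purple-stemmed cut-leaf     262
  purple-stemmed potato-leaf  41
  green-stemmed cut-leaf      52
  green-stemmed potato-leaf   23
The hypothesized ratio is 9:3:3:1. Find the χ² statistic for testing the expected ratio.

29.102

Under the 9:3:3:1 hypothesis (Σ ratio = 16, N = 378):
  purple-stemmed cut-leaf: 378 × 9/16 = 212.625
  purple-stemmed potato-leaf: 378 × 3/16 = 70.875
  green-stemmed cut-leaf: 378 × 3/16 = 70.875
  green-stemmed potato-leaf: 378 × 1/16 = 23.625
χ² = Σ (O − E)² / E
  purple-stemmed cut-leaf: (262 − 212.625)² / 212.625 = 11.4657
  purple-stemmed potato-leaf: (41 − 70.875)² / 70.875 = 12.5928
  green-stemmed cut-leaf: (52 − 70.875)² / 70.875 = 5.0267
  green-stemmed potato-leaf: (23 − 23.625)² / 23.625 = 0.0165
χ² = 11.4657 + 12.5928 + 5.0267 + 0.0165 = 29.1017 ≈ 29.102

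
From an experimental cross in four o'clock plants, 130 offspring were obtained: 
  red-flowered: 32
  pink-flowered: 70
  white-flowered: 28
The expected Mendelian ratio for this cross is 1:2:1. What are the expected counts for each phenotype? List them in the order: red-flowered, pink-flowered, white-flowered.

32.5, 65, 32.5

Expected counts for N = 130 under a 1:2:1 ratio (total parts = 4):
  red-flowered: 130 × 1/4 = 32.5
  pink-flowered: 130 × 2/4 = 65
  white-flowered: 130 × 1/4 = 32.5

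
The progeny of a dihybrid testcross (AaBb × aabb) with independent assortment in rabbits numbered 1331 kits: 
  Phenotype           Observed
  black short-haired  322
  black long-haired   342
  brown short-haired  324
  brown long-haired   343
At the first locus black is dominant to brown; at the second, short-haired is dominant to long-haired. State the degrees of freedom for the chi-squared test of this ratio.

A dihybrid testcross with independent assortment gives a 1:1:1:1 ratio.
A goodness-of-fit test with 4 phenotype classes has df = 4 − 1 = 3.

3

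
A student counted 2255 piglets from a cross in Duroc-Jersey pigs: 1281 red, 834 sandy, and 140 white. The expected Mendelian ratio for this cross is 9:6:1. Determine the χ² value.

0.290

Expected counts for N = 2255 under a 9:6:1 ratio (total parts = 16):
  red: 2255 × 9/16 = 1268.4375
  sandy: 2255 × 6/16 = 845.625
  white: 2255 × 1/16 = 140.9375
χ² = Σ (O − E)² / E
  red: (1281 − 1268.4375)² / 1268.4375 = 0.1244
  sandy: (834 − 845.625)² / 845.625 = 0.1598
  white: (140 − 140.9375)² / 140.9375 = 0.0062
χ² = 0.1244 + 0.1598 + 0.0062 = 0.2904 ≈ 0.290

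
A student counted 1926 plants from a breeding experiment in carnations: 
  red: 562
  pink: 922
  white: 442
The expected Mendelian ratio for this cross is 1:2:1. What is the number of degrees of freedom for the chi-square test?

2

A goodness-of-fit test with 3 phenotype classes has df = 3 − 1 = 2.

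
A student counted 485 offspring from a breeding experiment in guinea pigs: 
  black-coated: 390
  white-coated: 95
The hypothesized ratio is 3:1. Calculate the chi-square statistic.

7.577

Total ratio parts = 4. Expected numbers out of 485:
  black-coated: 485 × 3/4 = 363.75
  white-coated: 485 × 1/4 = 121.25
χ² = Σ (O − E)² / E
  black-coated: (390 − 363.75)² / 363.75 = 1.8943
  white-coated: (95 − 121.25)² / 121.25 = 5.6830
χ² = 1.8943 + 5.6830 = 7.5773 ≈ 7.577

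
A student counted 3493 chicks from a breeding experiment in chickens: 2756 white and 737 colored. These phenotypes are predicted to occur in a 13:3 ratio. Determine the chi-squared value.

12.655

Expected counts for N = 3493 under a 13:3 ratio (total parts = 16):
  white: 3493 × 13/16 = 2838.0625
  colored: 3493 × 3/16 = 654.9375
χ² = Σ (O − E)² / E
  white: (2756 − 2838.0625)² / 2838.0625 = 2.3728
  colored: (737 − 654.9375)² / 654.9375 = 10.2823
χ² = 2.3728 + 10.2823 = 12.6551 ≈ 12.655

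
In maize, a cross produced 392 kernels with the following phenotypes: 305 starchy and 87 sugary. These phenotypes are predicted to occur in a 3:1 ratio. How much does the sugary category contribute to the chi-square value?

1.235

Total ratio parts = 4. Expected numbers out of 392:
  starchy: 392 × 3/4 = 294
  sugary: 392 × 1/4 = 98
Contribution of sugary: (87 − 98)² / 98 = 1.2347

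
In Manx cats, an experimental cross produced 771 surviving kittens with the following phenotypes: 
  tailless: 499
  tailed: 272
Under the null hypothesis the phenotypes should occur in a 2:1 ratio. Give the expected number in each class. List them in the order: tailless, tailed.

514, 257

Under the 2:1 hypothesis (Σ ratio = 3, N = 771):
  tailless: 771 × 2/3 = 514
  tailed: 771 × 1/3 = 257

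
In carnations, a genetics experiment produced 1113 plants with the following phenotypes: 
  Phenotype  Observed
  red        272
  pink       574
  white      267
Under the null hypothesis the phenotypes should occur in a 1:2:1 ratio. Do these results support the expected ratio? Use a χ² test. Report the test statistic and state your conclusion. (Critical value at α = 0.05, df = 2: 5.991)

Expected counts for N = 1113 under a 1:2:1 ratio (total parts = 4):
  red: 1113 × 1/4 = 278.25
  pink: 1113 × 2/4 = 556.5
  white: 1113 × 1/4 = 278.25
χ² = Σ (O − E)² / E
  red: (272 − 278.25)² / 278.25 = 0.1404
  pink: (574 − 556.5)² / 556.5 = 0.5503
  white: (267 − 278.25)² / 278.25 = 0.4549
χ² = 0.1404 + 0.5503 + 0.4549 = 1.1456 ≈ 1.146
Degrees of freedom = 3 − 1 = 2; critical value at α = 0.05 is 5.991.
Since 1.146 < 5.991, we fail to reject the null hypothesis — the data are consistent with the 1:2:1 ratio.

1.146; consistent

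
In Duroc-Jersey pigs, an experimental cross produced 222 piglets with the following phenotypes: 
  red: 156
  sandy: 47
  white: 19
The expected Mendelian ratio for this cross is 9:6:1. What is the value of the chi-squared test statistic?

Expected counts for N = 222 under a 9:6:1 ratio (total parts = 16):
  red: 222 × 9/16 = 124.875
  sandy: 222 × 6/16 = 83.25
  white: 222 × 1/16 = 13.875
χ² = Σ (O − E)² / E
  red: (156 − 124.875)² / 124.875 = 7.7579
  sandy: (47 − 83.25)² / 83.25 = 15.7845
  white: (19 − 13.875)² / 13.875 = 1.8930
χ² = 7.7579 + 15.7845 + 1.8930 = 25.4354 ≈ 25.435

25.435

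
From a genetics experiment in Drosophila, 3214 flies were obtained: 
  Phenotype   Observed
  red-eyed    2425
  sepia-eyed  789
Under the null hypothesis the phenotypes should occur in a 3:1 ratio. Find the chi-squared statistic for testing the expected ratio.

Under the 3:1 hypothesis (Σ ratio = 4, N = 3214):
  red-eyed: 3214 × 3/4 = 2410.5
  sepia-eyed: 3214 × 1/4 = 803.5
χ² = Σ (O − E)² / E
  red-eyed: (2425 − 2410.5)² / 2410.5 = 0.0872
  sepia-eyed: (789 − 803.5)² / 803.5 = 0.2617
χ² = 0.0872 + 0.2617 = 0.3489 ≈ 0.349

0.349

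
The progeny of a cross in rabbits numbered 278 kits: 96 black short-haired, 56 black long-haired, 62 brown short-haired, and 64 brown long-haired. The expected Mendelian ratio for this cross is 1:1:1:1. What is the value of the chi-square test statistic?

Expected counts for N = 278 under a 1:1:1:1 ratio (total parts = 4):
  black short-haired: 278 × 1/4 = 69.5
  black long-haired: 278 × 1/4 = 69.5
  brown short-haired: 278 × 1/4 = 69.5
  brown long-haired: 278 × 1/4 = 69.5
χ² = Σ (O − E)² / E
  black short-haired: (96 − 69.5)² / 69.5 = 10.1043
  black long-haired: (56 − 69.5)² / 69.5 = 2.6223
  brown short-haired: (62 − 69.5)² / 69.5 = 0.8094
  brown long-haired: (64 − 69.5)² / 69.5 = 0.4353
χ² = 10.1043 + 2.6223 + 0.8094 + 0.4353 = 13.9713 ≈ 13.971

13.971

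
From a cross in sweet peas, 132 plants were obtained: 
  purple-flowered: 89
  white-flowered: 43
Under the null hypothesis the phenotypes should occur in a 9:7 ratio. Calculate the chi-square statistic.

Expected counts for N = 132 under a 9:7 ratio (total parts = 16):
  purple-flowered: 132 × 9/16 = 74.25
  white-flowered: 132 × 7/16 = 57.75
χ² = Σ (O − E)² / E
  purple-flowered: (89 − 74.25)² / 74.25 = 2.9301
  white-flowered: (43 − 57.75)² / 57.75 = 3.7673
χ² = 2.9301 + 3.7673 = 6.6974 ≈ 6.697

6.697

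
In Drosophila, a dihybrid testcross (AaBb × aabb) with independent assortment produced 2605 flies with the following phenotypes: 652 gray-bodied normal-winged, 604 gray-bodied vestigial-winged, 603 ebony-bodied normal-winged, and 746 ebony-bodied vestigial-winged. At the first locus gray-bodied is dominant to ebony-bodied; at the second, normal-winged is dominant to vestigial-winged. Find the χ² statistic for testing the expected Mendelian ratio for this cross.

20.789

A dihybrid testcross with independent assortment gives a 1:1:1:1 ratio.
Under the 1:1:1:1 hypothesis (Σ ratio = 4, N = 2605):
  gray-bodied normal-winged: 2605 × 1/4 = 651.25
  gray-bodied vestigial-winged: 2605 × 1/4 = 651.25
  ebony-bodied normal-winged: 2605 × 1/4 = 651.25
  ebony-bodied vestigial-winged: 2605 × 1/4 = 651.25
χ² = Σ (O − E)² / E
  gray-bodied normal-winged: (652 − 651.25)² / 651.25 = 0.0009
  gray-bodied vestigial-winged: (604 − 651.25)² / 651.25 = 3.4281
  ebony-bodied normal-winged: (603 − 651.25)² / 651.25 = 3.5748
  ebony-bodied vestigial-winged: (746 − 651.25)² / 651.25 = 13.7851
χ² = 0.0009 + 3.4281 + 3.5748 + 13.7851 = 20.7889 ≈ 20.789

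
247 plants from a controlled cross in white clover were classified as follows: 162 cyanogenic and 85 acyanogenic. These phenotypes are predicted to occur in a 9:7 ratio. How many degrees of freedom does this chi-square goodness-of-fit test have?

A goodness-of-fit test with 2 phenotype classes has df = 2 − 1 = 1.

1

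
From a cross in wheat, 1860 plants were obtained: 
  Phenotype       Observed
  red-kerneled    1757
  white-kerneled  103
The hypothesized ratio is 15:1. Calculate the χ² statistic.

Expected counts for N = 1860 under a 15:1 ratio (total parts = 16):
  red-kerneled: 1860 × 15/16 = 1743.75
  white-kerneled: 1860 × 1/16 = 116.25
χ² = Σ (O − E)² / E
  red-kerneled: (1757 − 1743.75)² / 1743.75 = 0.1007
  white-kerneled: (103 − 116.25)² / 116.25 = 1.5102
χ² = 0.1007 + 1.5102 = 1.6109 ≈ 1.611

1.611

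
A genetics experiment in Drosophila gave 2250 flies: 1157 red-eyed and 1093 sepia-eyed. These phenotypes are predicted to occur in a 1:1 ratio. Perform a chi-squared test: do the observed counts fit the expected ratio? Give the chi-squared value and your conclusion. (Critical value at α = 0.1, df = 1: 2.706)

Total ratio parts = 2. Expected numbers out of 2250:
  red-eyed: 2250 × 1/2 = 1125
  sepia-eyed: 2250 × 1/2 = 1125
χ² = Σ (O − E)² / E
  red-eyed: (1157 − 1125)² / 1125 = 0.9102
  sepia-eyed: (1093 − 1125)² / 1125 = 0.9102
χ² = 0.9102 + 0.9102 = 1.8204 ≈ 1.820
Degrees of freedom = 2 − 1 = 1; critical value at α = 0.1 is 2.706.
Since 1.820 < 2.706, we fail to reject the null hypothesis — the data are consistent with the 1:1 ratio.

1.820; consistent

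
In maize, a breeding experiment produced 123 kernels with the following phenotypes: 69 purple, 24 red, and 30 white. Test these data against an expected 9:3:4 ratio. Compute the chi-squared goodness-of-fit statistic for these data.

0.057

The 9:3:4 ratio has 16 parts, so with N = 123 the expected counts are:
  purple: 123 × 9/16 = 69.1875
  red: 123 × 3/16 = 23.0625
  white: 123 × 4/16 = 30.75
χ² = Σ (O − E)² / E
  purple: (69 − 69.1875)² / 69.1875 = 0.0005
  red: (24 − 23.0625)² / 23.0625 = 0.0381
  white: (30 − 30.75)² / 30.75 = 0.0183
χ² = 0.0005 + 0.0381 + 0.0183 = 0.0569 ≈ 0.057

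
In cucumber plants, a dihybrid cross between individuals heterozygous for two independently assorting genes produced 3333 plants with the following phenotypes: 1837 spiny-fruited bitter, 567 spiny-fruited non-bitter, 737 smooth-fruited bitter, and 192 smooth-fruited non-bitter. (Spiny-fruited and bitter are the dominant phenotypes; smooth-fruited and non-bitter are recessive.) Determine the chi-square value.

A dihybrid F₂ with independent assortment and complete dominance at both loci gives a 9:3:3:1 phenotypic ratio.
Total ratio parts = 16. Expected numbers out of 3333:
  spiny-fruited bitter: 3333 × 9/16 = 1874.8125
  spiny-fruited non-bitter: 3333 × 3/16 = 624.9375
  smooth-fruited bitter: 3333 × 3/16 = 624.9375
  smooth-fruited non-bitter: 3333 × 1/16 = 208.3125
χ² = Σ (O − E)² / E
  spiny-fruited bitter: (1837 − 1874.8125)² / 1874.8125 = 0.7626
  spiny-fruited non-bitter: (567 − 624.9375)² / 624.9375 = 5.3713
  smooth-fruited bitter: (737 − 624.9375)² / 624.9375 = 20.0948
  smooth-fruited non-bitter: (192 − 208.3125)² / 208.3125 = 1.2774
χ² = 0.7626 + 5.3713 + 20.0948 + 1.2774 = 27.5061 ≈ 27.506

27.506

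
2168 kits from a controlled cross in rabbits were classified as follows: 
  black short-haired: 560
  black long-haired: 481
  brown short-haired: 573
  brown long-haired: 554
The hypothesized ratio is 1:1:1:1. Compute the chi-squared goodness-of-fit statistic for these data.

Total ratio parts = 4. Expected numbers out of 2168:
  black short-haired: 2168 × 1/4 = 542
  black long-haired: 2168 × 1/4 = 542
  brown short-haired: 2168 × 1/4 = 542
  brown long-haired: 2168 × 1/4 = 542
χ² = Σ (O − E)² / E
  black short-haired: (560 − 542)² / 542 = 0.5978
  black long-haired: (481 − 542)² / 542 = 6.8653
  brown short-haired: (573 − 542)² / 542 = 1.7731
  brown long-haired: (554 − 542)² / 542 = 0.2657
χ² = 0.5978 + 6.8653 + 1.7731 + 0.2657 = 9.5019 ≈ 9.502

9.502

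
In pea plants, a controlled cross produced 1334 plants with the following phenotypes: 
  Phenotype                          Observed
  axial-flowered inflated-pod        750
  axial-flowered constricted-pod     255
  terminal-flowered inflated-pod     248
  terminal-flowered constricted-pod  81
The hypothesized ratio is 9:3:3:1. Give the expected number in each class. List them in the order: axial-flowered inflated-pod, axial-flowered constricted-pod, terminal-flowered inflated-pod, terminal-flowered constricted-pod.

Under the 9:3:3:1 hypothesis (Σ ratio = 16, N = 1334):
  axial-flowered inflated-pod: 1334 × 9/16 = 750.375
  axial-flowered constricted-pod: 1334 × 3/16 = 250.125
  terminal-flowered inflated-pod: 1334 × 3/16 = 250.125
  terminal-flowered constricted-pod: 1334 × 1/16 = 83.375

750.375, 250.125, 250.125, 83.375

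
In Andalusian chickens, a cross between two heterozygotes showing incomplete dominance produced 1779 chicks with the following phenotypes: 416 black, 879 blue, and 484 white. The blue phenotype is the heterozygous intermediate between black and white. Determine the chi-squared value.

With incomplete dominance, a heterozygote × heterozygote cross gives a 1:2:1 phenotypic ratio.
Total ratio parts = 4. Expected numbers out of 1779:
  black: 1779 × 1/4 = 444.75
  blue: 1779 × 2/4 = 889.5
  white: 1779 × 1/4 = 444.75
χ² = Σ (O − E)² / E
  black: (416 − 444.75)² / 444.75 = 1.8585
  blue: (879 − 889.5)² / 889.5 = 0.1239
  white: (484 − 444.75)² / 444.75 = 3.4639
χ² = 1.8585 + 0.1239 + 3.4639 = 5.4463 ≈ 5.446

5.446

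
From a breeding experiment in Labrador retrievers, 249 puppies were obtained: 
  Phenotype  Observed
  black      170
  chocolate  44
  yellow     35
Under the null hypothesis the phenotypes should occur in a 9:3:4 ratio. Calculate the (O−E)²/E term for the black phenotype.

Under the 9:3:4 hypothesis (Σ ratio = 16, N = 249):
  black: 249 × 9/16 = 140.0625
  chocolate: 249 × 3/16 = 46.6875
  yellow: 249 × 4/16 = 62.25
Contribution of black: (170 − 140.0625)² / 140.0625 = 6.3990

6.399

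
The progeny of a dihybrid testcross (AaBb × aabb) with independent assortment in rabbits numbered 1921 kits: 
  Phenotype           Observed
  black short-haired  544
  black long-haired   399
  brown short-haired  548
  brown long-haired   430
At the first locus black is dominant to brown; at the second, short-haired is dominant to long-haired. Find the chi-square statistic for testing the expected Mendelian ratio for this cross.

37.024

A dihybrid testcross with independent assortment gives a 1:1:1:1 ratio.
The 1:1:1:1 ratio has 4 parts, so with N = 1921 the expected counts are:
  black short-haired: 1921 × 1/4 = 480.25
  black long-haired: 1921 × 1/4 = 480.25
  brown short-haired: 1921 × 1/4 = 480.25
  brown long-haired: 1921 × 1/4 = 480.25
χ² = Σ (O − E)² / E
  black short-haired: (544 − 480.25)² / 480.25 = 8.4624
  black long-haired: (399 − 480.25)² / 480.25 = 13.7461
  brown short-haired: (548 − 480.25)² / 480.25 = 9.5577
  brown long-haired: (430 − 480.25)² / 480.25 = 5.2578
χ² = 8.4624 + 13.7461 + 9.5577 + 5.2578 = 37.024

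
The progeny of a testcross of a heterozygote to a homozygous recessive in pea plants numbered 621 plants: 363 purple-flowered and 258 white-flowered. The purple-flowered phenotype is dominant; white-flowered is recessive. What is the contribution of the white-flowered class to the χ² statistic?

A testcross of a heterozygote (Aa × aa) gives a 1:1 phenotypic ratio.
Total ratio parts = 2. Expected numbers out of 621:
  purple-flowered: 621 × 1/2 = 310.5
  white-flowered: 621 × 1/2 = 310.5
Contribution of white-flowered: (258 − 310.5)² / 310.5 = 8.8768

8.877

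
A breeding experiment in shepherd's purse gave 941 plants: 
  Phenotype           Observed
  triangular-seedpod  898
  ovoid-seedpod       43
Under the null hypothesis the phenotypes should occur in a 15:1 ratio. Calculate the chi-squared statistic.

Under the 15:1 hypothesis (Σ ratio = 16, N = 941):
  triangular-seedpod: 941 × 15/16 = 882.1875
  ovoid-seedpod: 941 × 1/16 = 58.8125
χ² = Σ (O − E)² / E
  triangular-seedpod: (898 − 882.1875)² / 882.1875 = 0.2834
  ovoid-seedpod: (43 − 58.8125)² / 58.8125 = 4.2514
χ² = 0.2834 + 4.2514 = 4.5348 ≈ 4.535

4.535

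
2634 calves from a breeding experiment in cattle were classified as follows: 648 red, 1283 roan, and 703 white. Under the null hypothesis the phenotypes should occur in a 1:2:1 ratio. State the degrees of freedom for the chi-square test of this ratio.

A goodness-of-fit test with 3 phenotype classes has df = 3 − 1 = 2.

2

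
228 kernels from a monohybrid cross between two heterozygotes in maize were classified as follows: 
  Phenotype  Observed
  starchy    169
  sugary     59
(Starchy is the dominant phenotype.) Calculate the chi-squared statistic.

0.094

For a monohybrid cross between heterozygotes with complete dominance, the expected phenotypic ratio is 3:1.
The 3:1 ratio has 4 parts, so with N = 228 the expected counts are:
  starchy: 228 × 3/4 = 171
  sugary: 228 × 1/4 = 57
χ² = Σ (O − E)² / E
  starchy: (169 − 171)² / 171 = 0.0234
  sugary: (59 − 57)² / 57 = 0.0702
χ² = 0.0234 + 0.0702 = 0.0936 ≈ 0.094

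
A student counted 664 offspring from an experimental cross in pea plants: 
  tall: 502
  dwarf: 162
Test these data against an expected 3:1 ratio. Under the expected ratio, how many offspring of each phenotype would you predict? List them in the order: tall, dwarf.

498, 166

Under the 3:1 hypothesis (Σ ratio = 4, N = 664):
  tall: 664 × 3/4 = 498
  dwarf: 664 × 1/4 = 166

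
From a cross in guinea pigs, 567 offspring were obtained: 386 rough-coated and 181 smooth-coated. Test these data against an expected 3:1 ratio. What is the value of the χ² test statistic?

The 3:1 ratio has 4 parts, so with N = 567 the expected counts are:
  rough-coated: 567 × 3/4 = 425.25
  smooth-coated: 567 × 1/4 = 141.75
χ² = Σ (O − E)² / E
  rough-coated: (386 − 425.25)² / 425.25 = 3.6227
  smooth-coated: (181 − 141.75)² / 141.75 = 10.8682
χ² = 3.6227 + 10.8682 = 14.4909 ≈ 14.491

14.491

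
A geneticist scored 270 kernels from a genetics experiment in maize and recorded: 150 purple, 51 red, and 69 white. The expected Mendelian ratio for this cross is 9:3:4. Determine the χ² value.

The 9:3:4 ratio has 16 parts, so with N = 270 the expected counts are:
  purple: 270 × 9/16 = 151.875
  red: 270 × 3/16 = 50.625
  white: 270 × 4/16 = 67.5
χ² = Σ (O − E)² / E
  purple: (150 − 151.875)² / 151.875 = 0.0231
  red: (51 − 50.625)² / 50.625 = 0.0028
  white: (69 − 67.5)² / 67.5 = 0.0333
χ² = 0.0231 + 0.0028 + 0.0333 = 0.0592 ≈ 0.059

0.059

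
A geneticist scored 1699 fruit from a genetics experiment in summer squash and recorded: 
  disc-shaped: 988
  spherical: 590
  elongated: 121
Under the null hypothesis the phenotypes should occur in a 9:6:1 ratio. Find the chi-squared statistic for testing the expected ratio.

6.644

The 9:6:1 ratio has 16 parts, so with N = 1699 the expected counts are:
  disc-shaped: 1699 × 9/16 = 955.6875
  spherical: 1699 × 6/16 = 637.125
  elongated: 1699 × 1/16 = 106.1875
χ² = Σ (O − E)² / E
  disc-shaped: (988 − 955.6875)² / 955.6875 = 1.0925
  spherical: (590 − 637.125)² / 637.125 = 3.4856
  elongated: (121 − 106.1875)² / 106.1875 = 2.0663
χ² = 1.0925 + 3.4856 + 2.0663 = 6.6444 ≈ 6.644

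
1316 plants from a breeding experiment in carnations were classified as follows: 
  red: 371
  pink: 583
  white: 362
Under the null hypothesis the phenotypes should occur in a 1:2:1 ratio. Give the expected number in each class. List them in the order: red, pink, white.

329, 658, 329

Under the 1:2:1 hypothesis (Σ ratio = 4, N = 1316):
  red: 1316 × 1/4 = 329
  pink: 1316 × 2/4 = 658
  white: 1316 × 1/4 = 329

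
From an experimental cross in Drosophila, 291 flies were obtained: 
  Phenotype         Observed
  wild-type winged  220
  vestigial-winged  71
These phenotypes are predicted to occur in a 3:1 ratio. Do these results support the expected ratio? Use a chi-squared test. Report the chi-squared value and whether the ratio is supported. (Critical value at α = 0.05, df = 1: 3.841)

Expected counts for N = 291 under a 3:1 ratio (total parts = 4):
  wild-type winged: 291 × 3/4 = 218.25
  vestigial-winged: 291 × 1/4 = 72.75
χ² = Σ (O − E)² / E
  wild-type winged: (220 − 218.25)² / 218.25 = 0.0140
  vestigial-winged: (71 − 72.75)² / 72.75 = 0.0421
χ² = 0.0140 + 0.0421 = 0.0561 ≈ 0.056
Degrees of freedom = 2 − 1 = 1; critical value at α = 0.05 is 3.841.
Since 0.056 < 3.841, we fail to reject the null hypothesis — the data are consistent with the 3:1 ratio.

0.056; consistent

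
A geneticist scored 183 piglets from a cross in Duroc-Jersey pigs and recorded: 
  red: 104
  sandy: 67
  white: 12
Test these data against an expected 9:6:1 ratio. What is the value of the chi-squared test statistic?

0.077

Under the 9:6:1 hypothesis (Σ ratio = 16, N = 183):
  red: 183 × 9/16 = 102.9375
  sandy: 183 × 6/16 = 68.625
  white: 183 × 1/16 = 11.4375
χ² = Σ (O − E)² / E
  red: (104 − 102.9375)² / 102.9375 = 0.0110
  sandy: (67 − 68.625)² / 68.625 = 0.0385
  white: (12 − 11.4375)² / 11.4375 = 0.0277
χ² = 0.0110 + 0.0385 + 0.0277 = 0.0772 ≈ 0.077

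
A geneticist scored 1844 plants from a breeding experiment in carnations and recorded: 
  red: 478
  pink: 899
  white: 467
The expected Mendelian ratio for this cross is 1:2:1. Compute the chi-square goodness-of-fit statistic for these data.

1.279

Under the 1:2:1 hypothesis (Σ ratio = 4, N = 1844):
  red: 1844 × 1/4 = 461
  pink: 1844 × 2/4 = 922
  white: 1844 × 1/4 = 461
χ² = Σ (O − E)² / E
  red: (478 − 461)² / 461 = 0.6269
  pink: (899 − 922)² / 922 = 0.5738
  white: (467 − 461)² / 461 = 0.0781
χ² = 0.6269 + 0.5738 + 0.0781 = 1.2788 ≈ 1.279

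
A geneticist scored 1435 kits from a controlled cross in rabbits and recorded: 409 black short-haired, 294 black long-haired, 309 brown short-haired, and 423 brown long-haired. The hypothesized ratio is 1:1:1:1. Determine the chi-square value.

Under the 1:1:1:1 hypothesis (Σ ratio = 4, N = 1435):
  black short-haired: 1435 × 1/4 = 358.75
  black long-haired: 1435 × 1/4 = 358.75
  brown short-haired: 1435 × 1/4 = 358.75
  brown long-haired: 1435 × 1/4 = 358.75
χ² = Σ (O − E)² / E
  black short-haired: (409 − 358.75)² / 358.75 = 7.0385
  black long-haired: (294 − 358.75)² / 358.75 = 11.6866
  brown short-haired: (309 − 358.75)² / 358.75 = 6.8991
  brown long-haired: (423 − 358.75)² / 358.75 = 11.5068
χ² = 7.0385 + 11.6866 + 6.8991 + 11.5068 = 37.131

37.131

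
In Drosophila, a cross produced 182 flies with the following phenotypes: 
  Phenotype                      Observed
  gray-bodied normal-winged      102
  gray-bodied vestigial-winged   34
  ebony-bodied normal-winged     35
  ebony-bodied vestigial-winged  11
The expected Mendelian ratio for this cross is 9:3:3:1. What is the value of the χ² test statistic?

The 9:3:3:1 ratio has 16 parts, so with N = 182 the expected counts are:
  gray-bodied normal-winged: 182 × 9/16 = 102.375
  gray-bodied vestigial-winged: 182 × 3/16 = 34.125
  ebony-bodied normal-winged: 182 × 3/16 = 34.125
  ebony-bodied vestigial-winged: 182 × 1/16 = 11.375
χ² = Σ (O − E)² / E
  gray-bodied normal-winged: (102 − 102.375)² / 102.375 = 0.0014
  gray-bodied vestigial-winged: (34 − 34.125)² / 34.125 = 0.0005
  ebony-bodied normal-winged: (35 − 34.125)² / 34.125 = 0.0224
  ebony-bodied vestigial-winged: (11 − 11.375)² / 11.375 = 0.0124
χ² = 0.0014 + 0.0005 + 0.0224 + 0.0124 = 0.0367 ≈ 0.037

0.037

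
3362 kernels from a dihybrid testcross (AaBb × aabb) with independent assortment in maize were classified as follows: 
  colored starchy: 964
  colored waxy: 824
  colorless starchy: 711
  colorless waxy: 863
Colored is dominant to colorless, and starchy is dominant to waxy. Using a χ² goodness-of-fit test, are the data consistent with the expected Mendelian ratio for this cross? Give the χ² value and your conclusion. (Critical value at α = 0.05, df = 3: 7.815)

39.026; not consistent

A dihybrid testcross with independent assortment gives a 1:1:1:1 ratio.
Expected counts for N = 3362 under a 1:1:1:1 ratio (total parts = 4):
  colored starchy: 3362 × 1/4 = 840.5
  colored waxy: 3362 × 1/4 = 840.5
  colorless starchy: 3362 × 1/4 = 840.5
  colorless waxy: 3362 × 1/4 = 840.5
χ² = Σ (O − E)² / E
  colored starchy: (964 − 840.5)² / 840.5 = 18.1466
  colored waxy: (824 − 840.5)² / 840.5 = 0.3239
  colorless starchy: (711 − 840.5)² / 840.5 = 19.9527
  colorless waxy: (863 − 840.5)² / 840.5 = 0.6023
χ² = 18.1466 + 0.3239 + 19.9527 + 0.6023 = 39.0255 ≈ 39.026
Degrees of freedom = 4 − 1 = 3; critical value at α = 0.05 is 7.815.
Since 39.026 > 7.815, we reject the null hypothesis — the data do not fit the 1:1:1:1 ratio.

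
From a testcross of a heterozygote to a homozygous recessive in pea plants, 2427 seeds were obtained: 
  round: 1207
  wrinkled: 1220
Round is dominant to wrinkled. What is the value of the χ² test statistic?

0.070

A testcross of a heterozygote (Aa × aa) gives a 1:1 phenotypic ratio.
Expected counts for N = 2427 under a 1:1 ratio (total parts = 2):
  round: 2427 × 1/2 = 1213.5
  wrinkled: 2427 × 1/2 = 1213.5
χ² = Σ (O − E)² / E
  round: (1207 − 1213.5)² / 1213.5 = 0.0348
  wrinkled: (1220 − 1213.5)² / 1213.5 = 0.0348
χ² = 0.0348 + 0.0348 = 0.0696 ≈ 0.070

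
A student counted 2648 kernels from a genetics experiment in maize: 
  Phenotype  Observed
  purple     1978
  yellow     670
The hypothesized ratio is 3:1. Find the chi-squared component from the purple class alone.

0.032

Under the 3:1 hypothesis (Σ ratio = 4, N = 2648):
  purple: 2648 × 3/4 = 1986
  yellow: 2648 × 1/4 = 662
Contribution of purple: (1978 − 1986)² / 1986 = 0.0322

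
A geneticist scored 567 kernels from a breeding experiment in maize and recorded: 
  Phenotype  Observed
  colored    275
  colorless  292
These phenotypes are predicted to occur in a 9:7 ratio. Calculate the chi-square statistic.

13.835

The 9:7 ratio has 16 parts, so with N = 567 the expected counts are:
  colored: 567 × 9/16 = 318.9375
  colorless: 567 × 7/16 = 248.0625
χ² = Σ (O − E)² / E
  colored: (275 − 318.9375)² / 318.9375 = 6.0529
  colorless: (292 − 248.0625)² / 248.0625 = 7.7823
χ² = 6.0529 + 7.7823 = 13.8352 ≈ 13.835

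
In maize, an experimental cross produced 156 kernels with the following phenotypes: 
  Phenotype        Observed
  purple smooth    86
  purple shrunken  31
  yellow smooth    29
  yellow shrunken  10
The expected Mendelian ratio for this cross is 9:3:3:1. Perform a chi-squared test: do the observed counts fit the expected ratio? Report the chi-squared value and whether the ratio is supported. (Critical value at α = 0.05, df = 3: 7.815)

0.148; consistent

The 9:3:3:1 ratio has 16 parts, so with N = 156 the expected counts are:
  purple smooth: 156 × 9/16 = 87.75
  purple shrunken: 156 × 3/16 = 29.25
  yellow smooth: 156 × 3/16 = 29.25
  yellow shrunken: 156 × 1/16 = 9.75
χ² = Σ (O − E)² / E
  purple smooth: (86 − 87.75)² / 87.75 = 0.0349
  purple shrunken: (31 − 29.25)² / 29.25 = 0.1047
  yellow smooth: (29 − 29.25)² / 29.25 = 0.0021
  yellow shrunken: (10 − 9.75)² / 9.75 = 0.0064
χ² = 0.0349 + 0.1047 + 0.0021 + 0.0064 = 0.1481 ≈ 0.148
Degrees of freedom = 4 − 1 = 3; critical value at α = 0.05 is 7.815.
Since 0.148 < 7.815, we fail to reject the null hypothesis — the data are consistent with the 9:3:3:1 ratio.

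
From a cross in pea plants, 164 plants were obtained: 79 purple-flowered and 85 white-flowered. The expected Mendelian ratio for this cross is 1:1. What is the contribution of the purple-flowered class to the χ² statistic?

The 1:1 ratio has 2 parts, so with N = 164 the expected counts are:
  purple-flowered: 164 × 1/2 = 82
  white-flowered: 164 × 1/2 = 82
Contribution of purple-flowered: (79 − 82)² / 82 = 0.1098

0.110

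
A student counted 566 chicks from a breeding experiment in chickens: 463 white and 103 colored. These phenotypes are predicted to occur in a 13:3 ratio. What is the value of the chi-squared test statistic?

The 13:3 ratio has 16 parts, so with N = 566 the expected counts are:
  white: 566 × 13/16 = 459.875
  colored: 566 × 3/16 = 106.125
χ² = Σ (O − E)² / E
  white: (463 − 459.875)² / 459.875 = 0.0212
  colored: (103 − 106.125)² / 106.125 = 0.0920
χ² = 0.0212 + 0.0920 = 0.1132 ≈ 0.113

0.113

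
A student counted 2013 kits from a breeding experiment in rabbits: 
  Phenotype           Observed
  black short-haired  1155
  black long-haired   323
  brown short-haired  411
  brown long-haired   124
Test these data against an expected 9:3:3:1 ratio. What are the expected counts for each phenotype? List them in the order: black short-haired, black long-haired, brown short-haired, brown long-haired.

1132.3125, 377.4375, 377.4375, 125.8125

Expected counts for N = 2013 under a 9:3:3:1 ratio (total parts = 16):
  black short-haired: 2013 × 9/16 = 1132.3125
  black long-haired: 2013 × 3/16 = 377.4375
  brown short-haired: 2013 × 3/16 = 377.4375
  brown long-haired: 2013 × 1/16 = 125.8125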